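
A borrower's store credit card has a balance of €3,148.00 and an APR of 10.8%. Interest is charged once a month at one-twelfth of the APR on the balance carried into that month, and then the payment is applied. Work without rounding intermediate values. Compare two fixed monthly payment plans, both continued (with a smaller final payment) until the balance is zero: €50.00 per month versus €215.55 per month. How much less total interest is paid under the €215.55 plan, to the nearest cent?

Monthly rate r = 10.8%/12 = 0.9% = 0.009.
At €50.00/mo: n = ⌈−ln(1 − rB₀/P)/ln(1+r)⌉ = 94 payments (last €16.40); total interest = total paid − €3,148.00 = €1,518.40.
At €215.55/mo: 16 payments (last €157.12); total interest €242.37.
Interest saved = €1,518.40 − €242.37 = €1,276.03.

€1,276.03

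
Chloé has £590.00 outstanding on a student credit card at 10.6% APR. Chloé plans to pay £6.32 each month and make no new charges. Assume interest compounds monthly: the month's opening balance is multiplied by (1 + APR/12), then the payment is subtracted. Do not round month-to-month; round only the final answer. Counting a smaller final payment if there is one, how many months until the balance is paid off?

Monthly rate r = 10.6%/12 = 0.883333% = 0.00883333.
Recurrence: B ← B·(1+r) − £6.32.
Month 1: interest £5.21; balance after payment £588.89.
Month 2: interest £5.20; balance after payment £587.77.
Closed form: n = −ln(1 − rB₀/P)/ln(1+r) = −ln(0.17537)/ln(1.00883) ≈ 197.948, so the balance reaches zero during payment 198.

198 months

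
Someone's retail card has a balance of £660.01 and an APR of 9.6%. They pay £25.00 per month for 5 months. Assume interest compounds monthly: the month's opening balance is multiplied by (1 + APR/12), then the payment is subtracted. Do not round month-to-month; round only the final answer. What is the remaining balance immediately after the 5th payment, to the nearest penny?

£559.82

Monthly rate r = 9.6%/12 = 0.8% = 0.008.
Each month: B ← B·(1+r) − £25.00.
Month 1: interest £5.28; balance after payment £640.29.
Month 2: interest £5.12; balance after payment £620.41.
Month 3: interest £4.96; balance after payment £600.38.
Month 4: interest £4.80; balance after payment £580.18.
Month 5: interest £4.64; balance after payment £559.82.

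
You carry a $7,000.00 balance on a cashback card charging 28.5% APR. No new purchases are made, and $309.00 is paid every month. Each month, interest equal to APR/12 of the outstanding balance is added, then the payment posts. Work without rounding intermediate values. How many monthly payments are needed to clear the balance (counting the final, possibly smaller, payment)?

Monthly rate r = 28.5%/12 = 2.375% = 0.02375.
Recurrence: B ← B·(1+r) − $309.00.
Month 1: interest $166.25; balance after payment $6,857.25.
Month 2: interest $162.86; balance after payment $6,711.11.
Closed form: n = −ln(1 − rB₀/P)/ln(1+r) = −ln(0.46197)/ln(1.02375) ≈ 32.900, so the balance reaches zero during payment 33.

33 payments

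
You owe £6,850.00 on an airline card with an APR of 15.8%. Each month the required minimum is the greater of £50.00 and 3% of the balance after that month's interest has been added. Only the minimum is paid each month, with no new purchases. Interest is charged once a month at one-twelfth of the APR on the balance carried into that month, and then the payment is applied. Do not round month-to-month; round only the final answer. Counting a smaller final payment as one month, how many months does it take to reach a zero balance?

Monthly rate r = 15.8%/12 = 1.31667% = 0.0131667.
While 3% of the post-interest balance exceeds £50.00, each month B ← (B·(1+r))·(1 − 0.03), i.e. B shrinks by the factor (1+r)·0.97 = 0.98277.
This holds for months 1–83. Entering month 84 the balance is £1,619.04; 3% of the post-interest balance is now below £50.00, so the flat £50.00 minimum applies from here.
From month 84 a fixed £50.00 at rate r clears £1,619.04 in 43 more payments. Total: 83 + 43 = 126 months.

126 months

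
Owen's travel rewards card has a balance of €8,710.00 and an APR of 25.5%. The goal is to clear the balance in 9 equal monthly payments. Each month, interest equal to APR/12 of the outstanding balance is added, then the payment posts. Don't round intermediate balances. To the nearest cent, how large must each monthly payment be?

€1,073.49

Monthly rate r = 25.5%/12 = 2.125% = 0.02125.
Level-payment amortization: P = B₀·r / (1 − (1+r)^(−n)) = 8710.00·0.02125 / (1 − 1.02125^(−9)).
Denominator 1 − (1+r)^(−9) = 0.172417356.
P = 185.088 / 0.172417356 ≈ 1073.49.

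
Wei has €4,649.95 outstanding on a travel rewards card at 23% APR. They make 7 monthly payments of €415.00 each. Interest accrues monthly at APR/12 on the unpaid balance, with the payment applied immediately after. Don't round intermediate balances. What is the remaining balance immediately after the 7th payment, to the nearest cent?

Monthly rate r = 23%/12 = 1.91667% = 0.0191667.
Each month: B ← B·(1+r) − €415.00.
Month 1: interest €89.12; balance after payment €4,324.07.
Month 2: interest €82.88; balance after payment €3,991.95.
Month 3: interest €76.51; balance after payment €3,653.46.
Month 4: interest €70.02; balance after payment €3,308.49.
Month 5: interest €63.41; balance after payment €2,956.90.
Month 6: interest €56.67; balance after payment €2,598.58.
Month 7: interest €49.81; balance after payment €2,233.38.

€2,233.38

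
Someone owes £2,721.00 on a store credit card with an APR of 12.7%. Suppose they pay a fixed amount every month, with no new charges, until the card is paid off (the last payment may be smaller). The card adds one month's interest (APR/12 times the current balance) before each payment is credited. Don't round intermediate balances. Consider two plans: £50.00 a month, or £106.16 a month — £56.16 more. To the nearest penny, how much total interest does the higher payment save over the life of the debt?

Monthly rate r = 12.7%/12 = 1.05833% = 0.0105833.
At £50.00/mo: n = ⌈−ln(1 − rB₀/P)/ln(1+r)⌉ = 82 payments (last £24.51); total interest = total paid − £2,721.00 = £1,353.51.
At £106.16/mo: 31 payments (last £6.19); total interest £469.99.
Interest saved = £1,353.51 − £469.99 = £883.52.

£883.52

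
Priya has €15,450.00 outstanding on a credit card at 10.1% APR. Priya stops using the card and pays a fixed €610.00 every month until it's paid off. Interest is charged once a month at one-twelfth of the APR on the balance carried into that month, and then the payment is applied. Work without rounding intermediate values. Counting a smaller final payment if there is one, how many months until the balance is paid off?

Monthly rate r = 10.1%/12 = 0.841667% = 0.00841667.
Recurrence: B ← B·(1+r) − €610.00.
Month 1: interest €130.04; balance after payment €14,970.04.
Month 2: interest €126.00; balance after payment €14,486.04.
Closed form: n = −ln(1 − rB₀/P)/ln(1+r) = −ln(0.78682)/ln(1.00842) ≈ 28.605, so the balance reaches zero during payment 29.

29 payments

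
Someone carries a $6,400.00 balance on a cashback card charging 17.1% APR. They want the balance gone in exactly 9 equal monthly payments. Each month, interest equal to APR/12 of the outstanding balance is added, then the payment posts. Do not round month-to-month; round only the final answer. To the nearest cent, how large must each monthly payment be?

Monthly rate r = 17.1%/12 = 1.425% = 0.01425.
Level-payment amortization: P = B₀·r / (1 − (1+r)^(−n)) = 6400.00·0.01425 / (1 − 1.01425^(−9)).
Denominator 1 − (1+r)^(−9) = 0.119569959.
P = 91.2 / 0.119569959 ≈ 762.73.

$762.73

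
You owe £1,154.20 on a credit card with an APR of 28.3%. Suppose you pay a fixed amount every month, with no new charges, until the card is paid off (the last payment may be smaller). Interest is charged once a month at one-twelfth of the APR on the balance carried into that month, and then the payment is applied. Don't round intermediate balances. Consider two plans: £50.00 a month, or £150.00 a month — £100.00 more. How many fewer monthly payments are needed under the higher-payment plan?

25 fewer payments

Monthly rate r = 28.3%/12 = 2.35833% = 0.0235833.
At £50.00/mo: n = ⌈−ln(1 − rB₀/P)/ln(1+r)⌉ = 34 payments (last £36.41); total interest = total paid − £1,154.20 = £532.21.
At £150.00/mo: 9 payments (last £88.99); total interest £134.79.
Payments saved = 34 − 9 = 25.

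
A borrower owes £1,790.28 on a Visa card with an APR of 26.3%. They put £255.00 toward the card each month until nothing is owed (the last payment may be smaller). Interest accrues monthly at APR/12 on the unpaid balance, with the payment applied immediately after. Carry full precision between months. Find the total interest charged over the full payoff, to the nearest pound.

Monthly rate r = 26.3%/12 = 2.19167% = 0.0219167.
Payoff takes n = ⌈−ln(1 − rB₀/P)/ln(1+r)⌉ = ⌈7.707⌉ = 8 payments; the last is £180.80.
Total paid = 7·£255.00 + £180.80 = £1,965.80.
Total interest = total paid − principal = £1,965.80 − £1,790.28 = £175.52.

£176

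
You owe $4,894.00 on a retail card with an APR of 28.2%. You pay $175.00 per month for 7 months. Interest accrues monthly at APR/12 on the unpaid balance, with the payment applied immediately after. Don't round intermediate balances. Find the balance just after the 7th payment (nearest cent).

$4,443.27

Monthly rate r = 28.2%/12 = 2.35% = 0.0235.
Each month: B ← B·(1+r) − $175.00.
Month 1: interest $115.01; balance after payment $4,834.01.
Month 2: interest $113.60; balance after payment $4,772.61.
Month 3: interest $112.16; balance after payment $4,709.76.
Month 4: interest $110.68; balance after payment $4,645.44.
Month 5: interest $109.17; balance after payment $4,579.61.
Month 6: interest $107.62; balance after payment $4,512.23.
Month 7: interest $106.04; balance after payment $4,443.27.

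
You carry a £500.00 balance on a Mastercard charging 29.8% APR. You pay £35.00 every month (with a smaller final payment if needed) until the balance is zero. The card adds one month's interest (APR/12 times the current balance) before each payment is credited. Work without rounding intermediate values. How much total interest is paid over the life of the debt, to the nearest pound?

£125

Monthly rate r = 29.8%/12 = 2.48333% = 0.0248333.
Payoff takes n = ⌈−ln(1 − rB₀/P)/ln(1+r)⌉ = ⌈17.861⌉ = 18 payments; the last is £30.19.
Total paid = 17·£35.00 + £30.19 = £625.19.
Total interest = total paid − principal = £625.19 − £500.00 = £125.19.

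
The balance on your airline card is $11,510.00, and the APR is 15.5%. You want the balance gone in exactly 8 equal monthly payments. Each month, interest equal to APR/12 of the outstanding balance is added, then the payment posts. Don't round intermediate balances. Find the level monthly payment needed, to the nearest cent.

$1,523.63

Monthly rate r = 15.5%/12 = 1.29167% = 0.0129167.
Level-payment amortization: P = B₀·r / (1 − (1+r)^(−n)) = 11510.00·0.0129167 / (1 − 1.01292^(−8)).
Denominator 1 − (1+r)^(−8) = 0.097576777.
P = 148.671 / 0.097576777 ≈ 1523.63.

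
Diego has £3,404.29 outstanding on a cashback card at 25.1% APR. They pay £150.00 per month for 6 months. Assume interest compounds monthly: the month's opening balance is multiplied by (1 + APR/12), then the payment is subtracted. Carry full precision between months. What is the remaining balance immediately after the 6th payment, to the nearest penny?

£2,906.11

Monthly rate r = 25.1%/12 = 2.09167% = 0.0209167.
Each month: B ← B·(1+r) − £150.00.
Month 1: interest £71.21; balance after payment £3,325.50.
Month 2: interest £69.56; balance after payment £3,245.05.
Month 3: interest £67.88; balance after payment £3,162.93.
Month 4: interest £66.16; balance after payment £3,079.09.
Month 5: interest £64.40; balance after payment £2,993.49.
Month 6: interest £62.61; balance after payment £2,906.11.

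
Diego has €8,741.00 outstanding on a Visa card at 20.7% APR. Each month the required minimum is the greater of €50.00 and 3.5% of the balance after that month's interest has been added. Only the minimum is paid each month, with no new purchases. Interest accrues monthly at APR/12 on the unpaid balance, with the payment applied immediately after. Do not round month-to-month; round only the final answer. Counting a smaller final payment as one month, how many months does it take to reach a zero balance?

138 months

Monthly rate r = 20.7%/12 = 1.725% = 0.01725.
While 3.5% of the post-interest balance exceeds €50.00, each month B ← (B·(1+r))·(1 − 0.035), i.e. B shrinks by the factor (1+r)·0.965 = 0.98165.
This holds for months 1–99. Entering month 100 the balance is €1,396.71; 3.5% of the post-interest balance is now below €50.00, so the flat €50.00 minimum applies from here.
From month 100 a fixed €50.00 at rate r clears €1,396.71 in 39 more payments. Total: 99 + 39 = 138 months.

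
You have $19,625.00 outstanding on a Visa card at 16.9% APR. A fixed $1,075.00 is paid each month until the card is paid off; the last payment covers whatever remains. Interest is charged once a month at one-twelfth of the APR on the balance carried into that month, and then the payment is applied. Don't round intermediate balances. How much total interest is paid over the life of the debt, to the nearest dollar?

Monthly rate r = 16.9%/12 = 1.40833% = 0.0140833.
Payoff takes n = ⌈−ln(1 − rB₀/P)/ln(1+r)⌉ = ⌈21.251⌉ = 22 payments; the last is $271.27.
Total paid = 21·$1,075.00 + $271.27 = $22,846.27.
Total interest = total paid − principal = $22,846.27 − $19,625.00 = $3,221.27.

$3,221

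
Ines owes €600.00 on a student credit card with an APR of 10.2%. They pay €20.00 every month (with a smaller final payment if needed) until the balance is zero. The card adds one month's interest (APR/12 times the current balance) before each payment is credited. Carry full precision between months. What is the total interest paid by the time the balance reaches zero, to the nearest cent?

€95.59

Monthly rate r = 10.2%/12 = 0.85% = 0.0085.
Payoff takes n = ⌈−ln(1 − rB₀/P)/ln(1+r)⌉ = ⌈34.779⌉ = 35 payments; the last is €15.59.
Total paid = 34·€20.00 + €15.59 = €695.59.
Total interest = total paid − principal = €695.59 − €600.00 = €95.59.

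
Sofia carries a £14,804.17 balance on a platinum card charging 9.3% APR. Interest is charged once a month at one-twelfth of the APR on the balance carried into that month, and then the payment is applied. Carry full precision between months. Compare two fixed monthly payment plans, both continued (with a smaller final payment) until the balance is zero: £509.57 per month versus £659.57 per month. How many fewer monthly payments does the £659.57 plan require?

9 fewer payments

Monthly rate r = 9.3%/12 = 0.775% = 0.00775.
At £509.57/mo: n = ⌈−ln(1 − rB₀/P)/ln(1+r)⌉ = 34 payments (last £21.76); total interest = total paid − £14,804.17 = £2,033.40.
At £659.57/mo: 25 payments (last £497.47); total interest £1,522.98.
Payments saved = 34 − 25 = 9.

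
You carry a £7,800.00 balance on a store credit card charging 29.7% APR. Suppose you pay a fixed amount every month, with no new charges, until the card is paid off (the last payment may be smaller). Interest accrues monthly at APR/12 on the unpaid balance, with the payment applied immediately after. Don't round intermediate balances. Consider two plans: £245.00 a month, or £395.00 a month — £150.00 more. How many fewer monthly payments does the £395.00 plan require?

36 fewer payments

Monthly rate r = 29.7%/12 = 2.475% = 0.02475.
At £245.00/mo: n = ⌈−ln(1 − rB₀/P)/ln(1+r)⌉ = 64 payments (last £108.06); total interest = total paid − £7,800.00 = £7,743.06.
At £395.00/mo: 28 payments (last £174.89); total interest £3,039.89.
Payments saved = 64 − 28 = 36.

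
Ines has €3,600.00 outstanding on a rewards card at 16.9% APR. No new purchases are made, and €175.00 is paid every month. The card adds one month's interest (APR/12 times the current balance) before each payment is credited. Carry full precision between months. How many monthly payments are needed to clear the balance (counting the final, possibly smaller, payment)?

Monthly rate r = 16.9%/12 = 1.40833% = 0.0140833.
Recurrence: B ← B·(1+r) − €175.00.
Month 1: interest €50.70; balance after payment €3,475.70.
Month 2: interest €48.95; balance after payment €3,349.65.
Closed form: n = −ln(1 − rB₀/P)/ln(1+r) = −ln(0.71029)/ln(1.01408) ≈ 24.461, so the balance reaches zero during payment 25.

25 payments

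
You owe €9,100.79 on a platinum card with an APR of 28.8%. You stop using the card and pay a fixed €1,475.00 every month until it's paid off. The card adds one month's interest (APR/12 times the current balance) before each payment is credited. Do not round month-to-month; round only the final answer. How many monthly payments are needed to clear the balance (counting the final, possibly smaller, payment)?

7 payments

Monthly rate r = 28.8%/12 = 2.4% = 0.024.
Recurrence: B ← B·(1+r) − €1,475.00.
Month 1: interest €218.42; balance after payment €7,844.21.
Month 2: interest €188.26; balance after payment €6,557.47.
Closed form: n = −ln(1 − rB₀/P)/ln(1+r) = −ln(0.85192)/ln(1.024) ≈ 6.757, so the balance reaches zero during payment 7.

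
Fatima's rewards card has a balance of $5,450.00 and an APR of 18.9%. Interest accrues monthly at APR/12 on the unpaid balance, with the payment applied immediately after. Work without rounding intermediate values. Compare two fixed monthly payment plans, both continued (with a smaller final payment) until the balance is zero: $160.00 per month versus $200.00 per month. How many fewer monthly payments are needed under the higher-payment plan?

14 fewer payments

Monthly rate r = 18.9%/12 = 1.575% = 0.01575.
At $160.00/mo: n = ⌈−ln(1 − rB₀/P)/ln(1+r)⌉ = 50 payments (last $32.76); total interest = total paid − $5,450.00 = $2,422.76.
At $200.00/mo: 36 payments (last $176.02); total interest $1,726.02.
Payments saved = 50 − 36 = 14.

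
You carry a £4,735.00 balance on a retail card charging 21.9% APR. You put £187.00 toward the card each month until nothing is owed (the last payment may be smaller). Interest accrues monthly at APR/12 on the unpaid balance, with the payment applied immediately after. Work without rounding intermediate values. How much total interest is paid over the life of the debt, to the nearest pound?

Monthly rate r = 21.9%/12 = 1.825% = 0.01825.
Payoff takes n = ⌈−ln(1 − rB₀/P)/ln(1+r)⌉ = ⌈34.287⌉ = 35 payments; the last is £53.98.
Total paid = 34·£187.00 + £53.98 = £6,411.98.
Total interest = total paid − principal = £6,411.98 − £4,735.00 = £1,676.98.

£1,677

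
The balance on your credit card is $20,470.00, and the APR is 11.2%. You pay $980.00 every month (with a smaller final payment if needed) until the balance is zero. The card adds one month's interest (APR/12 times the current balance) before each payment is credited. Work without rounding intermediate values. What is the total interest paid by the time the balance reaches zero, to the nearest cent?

Monthly rate r = 11.2%/12 = 0.933333% = 0.00933333.
Payoff takes n = ⌈−ln(1 − rB₀/P)/ln(1+r)⌉ = ⌈23.343⌉ = 24 payments; the last is $336.77.
Total paid = 23·$980.00 + $336.77 = $22,876.77.
Total interest = total paid − principal = $22,876.77 − $20,470.00 = $2,406.77.

$2,406.77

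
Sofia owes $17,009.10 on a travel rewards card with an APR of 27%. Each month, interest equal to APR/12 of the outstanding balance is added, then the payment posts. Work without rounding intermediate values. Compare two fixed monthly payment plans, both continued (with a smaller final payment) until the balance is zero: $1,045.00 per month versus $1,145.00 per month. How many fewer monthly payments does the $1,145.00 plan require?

Monthly rate r = 27%/12 = 2.25% = 0.0225.
At $1,045.00/mo: n = ⌈−ln(1 − rB₀/P)/ln(1+r)⌉ = 21 payments (last $521.80); total interest = total paid − $17,009.10 = $4,412.70.
At $1,145.00/mo: 19 payments (last $327.56); total interest $3,928.46.
Payments saved = 21 − 19 = 2.

2 fewer payments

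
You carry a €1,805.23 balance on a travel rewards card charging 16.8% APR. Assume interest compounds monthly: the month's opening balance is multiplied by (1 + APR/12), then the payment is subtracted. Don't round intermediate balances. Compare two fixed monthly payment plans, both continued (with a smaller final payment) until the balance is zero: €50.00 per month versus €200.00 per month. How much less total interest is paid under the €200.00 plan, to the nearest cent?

Monthly rate r = 16.8%/12 = 1.4% = 0.014.
At €50.00/mo: n = ⌈−ln(1 − rB₀/P)/ln(1+r)⌉ = 51 payments (last €32.41); total interest = total paid − €1,805.23 = €727.18.
At €200.00/mo: 10 payments (last €143.67); total interest €138.44.
Interest saved = €727.18 − €138.44 = €588.74.

€588.74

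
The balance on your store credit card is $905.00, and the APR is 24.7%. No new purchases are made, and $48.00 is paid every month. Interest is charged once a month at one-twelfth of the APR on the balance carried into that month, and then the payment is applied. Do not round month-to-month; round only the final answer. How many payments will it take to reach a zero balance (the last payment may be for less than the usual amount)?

Monthly rate r = 24.7%/12 = 2.05833% = 0.0205833.
Recurrence: B ← B·(1+r) − $48.00.
Month 1: interest $18.63; balance after payment $875.63.
Month 2: interest $18.02; balance after payment $845.65.
Closed form: n = −ln(1 − rB₀/P)/ln(1+r) = −ln(0.61192)/ln(1.02058) ≈ 24.107, so the balance reaches zero during payment 25.

25 payments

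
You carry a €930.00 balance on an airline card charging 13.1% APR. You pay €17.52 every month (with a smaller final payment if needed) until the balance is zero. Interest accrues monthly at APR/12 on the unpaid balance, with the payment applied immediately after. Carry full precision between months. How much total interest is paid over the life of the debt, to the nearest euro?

€468

Monthly rate r = 13.1%/12 = 1.09167% = 0.0109167.
Payoff takes n = ⌈−ln(1 − rB₀/P)/ln(1+r)⌉ = ⌈79.785⌉ = 80 payments; the last is €13.77.
Total paid = 79·€17.52 + €13.77 = €1,397.85.
Total interest = total paid − principal = €1,397.85 − €930.00 = €467.85.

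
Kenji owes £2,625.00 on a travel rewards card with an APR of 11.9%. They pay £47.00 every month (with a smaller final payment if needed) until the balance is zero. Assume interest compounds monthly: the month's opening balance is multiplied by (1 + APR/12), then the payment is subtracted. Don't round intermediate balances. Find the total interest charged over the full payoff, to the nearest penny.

Monthly rate r = 11.9%/12 = 0.991667% = 0.00991667.
Payoff takes n = ⌈−ln(1 − rB₀/P)/ln(1+r)⌉ = ⌈81.793⌉ = 82 payments; the last is £37.29.
Total paid = 81·£47.00 + £37.29 = £3,844.29.
Total interest = total paid − principal = £3,844.29 − £2,625.00 = £1,219.29.

£1,219.29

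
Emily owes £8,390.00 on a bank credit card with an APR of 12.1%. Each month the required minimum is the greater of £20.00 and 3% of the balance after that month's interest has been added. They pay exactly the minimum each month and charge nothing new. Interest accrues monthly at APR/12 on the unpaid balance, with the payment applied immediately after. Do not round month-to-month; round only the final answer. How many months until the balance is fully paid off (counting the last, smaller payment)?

Monthly rate r = 12.1%/12 = 1.00833% = 0.0100833.
While 3% of the post-interest balance exceeds £20.00, each month B ← (B·(1+r))·(1 − 0.03), i.e. B shrinks by the factor (1+r)·0.97 = 0.97978.
This holds for months 1–125. Entering month 126 the balance is £652.95; 3% of the post-interest balance is now below £20.00, so the flat £20.00 minimum applies from here.
From month 126 a fixed £20.00 at rate r clears £652.95 in 40 more payments. Total: 125 + 40 = 165 months.

165 months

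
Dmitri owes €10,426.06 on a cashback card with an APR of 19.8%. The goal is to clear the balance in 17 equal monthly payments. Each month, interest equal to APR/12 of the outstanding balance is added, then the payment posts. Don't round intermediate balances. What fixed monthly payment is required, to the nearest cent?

Monthly rate r = 19.8%/12 = 1.65% = 0.0165.
Level-payment amortization: P = B₀·r / (1 − (1+r)^(−n)) = 10426.06·0.0165 / (1 − 1.0165^(−17)).
Denominator 1 − (1+r)^(−17) = 0.242862966.
P = 172.03 / 0.242862966 ≈ 708.34.

€708.34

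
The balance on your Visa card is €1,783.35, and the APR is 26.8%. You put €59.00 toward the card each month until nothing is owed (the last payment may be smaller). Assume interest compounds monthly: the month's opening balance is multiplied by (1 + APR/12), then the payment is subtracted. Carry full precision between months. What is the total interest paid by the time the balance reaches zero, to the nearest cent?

€1,219.37

Monthly rate r = 26.8%/12 = 2.23333% = 0.0223333.
Payoff takes n = ⌈−ln(1 − rB₀/P)/ln(1+r)⌉ = ⌈50.893⌉ = 51 payments; the last is €52.72.
Total paid = 50·€59.00 + €52.72 = €3,002.72.
Total interest = total paid − principal = €3,002.72 − €1,783.35 = €1,219.37.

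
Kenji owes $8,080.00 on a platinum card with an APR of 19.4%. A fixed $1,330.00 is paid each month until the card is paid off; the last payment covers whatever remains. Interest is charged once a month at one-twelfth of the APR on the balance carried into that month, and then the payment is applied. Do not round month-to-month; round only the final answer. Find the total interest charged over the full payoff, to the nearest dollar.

$496

Monthly rate r = 19.4%/12 = 1.61667% = 0.0161667.
Payoff takes n = ⌈−ln(1 − rB₀/P)/ln(1+r)⌉ = ⌈6.446⌉ = 7 payments; the last is $596.05.
Total paid = 6·$1,330.00 + $596.05 = $8,576.05.
Total interest = total paid − principal = $8,576.05 − $8,080.00 = $496.05.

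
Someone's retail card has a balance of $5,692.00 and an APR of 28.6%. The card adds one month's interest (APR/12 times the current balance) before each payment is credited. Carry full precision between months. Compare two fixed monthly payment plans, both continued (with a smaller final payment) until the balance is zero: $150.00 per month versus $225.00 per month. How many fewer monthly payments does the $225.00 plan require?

60 fewer payments

Monthly rate r = 28.6%/12 = 2.38333% = 0.0238333.
At $150.00/mo: n = ⌈−ln(1 − rB₀/P)/ln(1+r)⌉ = 100 payments (last $100.47); total interest = total paid − $5,692.00 = $9,258.47.
At $225.00/mo: 40 payments (last $48.66); total interest $3,131.66.
Payments saved = 100 − 40 = 60.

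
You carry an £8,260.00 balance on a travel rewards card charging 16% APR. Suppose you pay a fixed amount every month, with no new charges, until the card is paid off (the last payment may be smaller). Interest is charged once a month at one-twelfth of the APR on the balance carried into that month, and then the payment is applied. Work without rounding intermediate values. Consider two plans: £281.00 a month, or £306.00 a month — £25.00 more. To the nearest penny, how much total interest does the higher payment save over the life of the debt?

£246.69

Monthly rate r = 16%/12 = 1.33333% = 0.0133333.
At £281.00/mo: n = ⌈−ln(1 − rB₀/P)/ln(1+r)⌉ = 38 payments (last £157.40); total interest = total paid − £8,260.00 = £2,294.40.
At £306.00/mo: 34 payments (last £209.71); total interest £2,047.71.
Interest saved = £2,294.40 − £2,047.71 = £246.69.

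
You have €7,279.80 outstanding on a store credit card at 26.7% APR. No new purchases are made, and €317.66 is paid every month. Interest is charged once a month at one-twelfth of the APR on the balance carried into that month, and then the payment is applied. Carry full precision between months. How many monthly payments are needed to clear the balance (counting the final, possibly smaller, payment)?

33 months

Monthly rate r = 26.7%/12 = 2.225% = 0.02225.
Recurrence: B ← B·(1+r) − €317.66.
Month 1: interest €161.98; balance after payment €7,124.12.
Month 2: interest €158.51; balance after payment €6,964.97.
Closed form: n = −ln(1 − rB₀/P)/ln(1+r) = −ln(0.4901)/ln(1.02225) ≈ 32.407, so the balance reaches zero during payment 33.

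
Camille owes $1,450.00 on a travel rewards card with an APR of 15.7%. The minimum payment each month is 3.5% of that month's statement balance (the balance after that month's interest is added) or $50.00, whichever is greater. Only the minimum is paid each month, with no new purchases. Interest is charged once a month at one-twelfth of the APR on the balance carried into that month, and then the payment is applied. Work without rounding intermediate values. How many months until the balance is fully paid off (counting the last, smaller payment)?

Monthly rate r = 15.7%/12 = 1.30833% = 0.0130833.
While 3.5% of the post-interest balance exceeds $50.00, each month B ← (B·(1+r))·(1 − 0.035), i.e. B shrinks by the factor (1+r)·0.965 = 0.97763.
This holds for months 1–2. Entering month 3 the balance is $1,385.84; 3.5% of the post-interest balance is now below $50.00, so the flat $50.00 minimum applies from here.
From month 3 a fixed $50.00 at rate r clears $1,385.84 in 35 more payments. Total: 2 + 35 = 37 months.

37 months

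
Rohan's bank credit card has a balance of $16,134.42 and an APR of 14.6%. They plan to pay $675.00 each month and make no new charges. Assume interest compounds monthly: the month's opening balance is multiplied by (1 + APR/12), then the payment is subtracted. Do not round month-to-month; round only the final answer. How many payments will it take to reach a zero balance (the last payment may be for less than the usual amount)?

Monthly rate r = 14.6%/12 = 1.21667% = 0.0121667.
Recurrence: B ← B·(1+r) − $675.00.
Month 1: interest $196.30; balance after payment $15,655.72.
Month 2: interest $190.48; balance after payment $15,171.20.
Closed form: n = −ln(1 − rB₀/P)/ln(1+r) = −ln(0.70918)/ln(1.01217) ≈ 28.416, so the balance reaches zero during payment 29.

29 payments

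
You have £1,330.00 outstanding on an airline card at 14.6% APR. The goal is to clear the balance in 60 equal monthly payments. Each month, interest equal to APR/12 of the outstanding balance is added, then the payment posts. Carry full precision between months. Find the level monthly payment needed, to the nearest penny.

Monthly rate r = 14.6%/12 = 1.21667% = 0.0121667.
Level-payment amortization: P = B₀·r / (1 − (1+r)^(−n)) = 1330.00·0.0121667 / (1 − 1.01217^(−60)).
Denominator 1 − (1+r)^(−60) = 0.515963451.
P = 16.1817 / 0.515963451 ≈ 31.36.

£31.36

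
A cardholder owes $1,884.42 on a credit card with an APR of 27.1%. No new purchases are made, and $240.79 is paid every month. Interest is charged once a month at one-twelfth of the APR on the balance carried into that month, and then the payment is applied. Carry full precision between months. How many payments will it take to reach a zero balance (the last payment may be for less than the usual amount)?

9 months

Monthly rate r = 27.1%/12 = 2.25833% = 0.0225833.
Recurrence: B ← B·(1+r) − $240.79.
Month 1: interest $42.56; balance after payment $1,686.19.
Month 2: interest $38.08; balance after payment $1,483.48.
Closed form: n = −ln(1 − rB₀/P)/ln(1+r) = −ln(0.82326)/ln(1.02258) ≈ 8.709, so the balance reaches zero during payment 9.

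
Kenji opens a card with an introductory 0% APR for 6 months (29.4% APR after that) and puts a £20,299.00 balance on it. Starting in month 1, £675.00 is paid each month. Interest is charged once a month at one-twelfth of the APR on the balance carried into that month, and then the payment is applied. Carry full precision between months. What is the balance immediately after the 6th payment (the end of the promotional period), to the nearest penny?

Promo months 1–6 at r₀ = 0%/12 = 0; months 7+ at r₁ = 29.4%/12 = 0.0245.
After month 6 (no interest yet): B = £20,299.00 − 6·£675.00 = £16,249.00.

£16,249.00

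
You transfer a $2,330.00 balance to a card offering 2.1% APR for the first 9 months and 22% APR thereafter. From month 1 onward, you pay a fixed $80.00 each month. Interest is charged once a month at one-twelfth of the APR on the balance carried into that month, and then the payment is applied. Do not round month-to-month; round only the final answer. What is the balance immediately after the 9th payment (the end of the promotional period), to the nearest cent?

Promo months 1–9 at r₀ = 2.1%/12 = 0.00175; months 10+ at r₁ = 22%/12 = 0.0183333.
After month 9: iterate B ← B·(1+r₀) − $80.00 for 9 months → $1,641.89.

$1,641.89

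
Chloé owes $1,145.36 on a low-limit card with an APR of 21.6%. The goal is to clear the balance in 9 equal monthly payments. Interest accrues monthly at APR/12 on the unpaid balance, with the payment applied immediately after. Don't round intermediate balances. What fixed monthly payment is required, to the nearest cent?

Monthly rate r = 21.6%/12 = 1.8% = 0.018.
Level-payment amortization: P = B₀·r / (1 − (1+r)^(−n)) = 1145.36·0.018 / (1 − 1.018^(−9)).
Denominator 1 − (1+r)^(−9) = 0.14833265.
P = 20.6165 / 0.14833265 ≈ 138.99.

$138.99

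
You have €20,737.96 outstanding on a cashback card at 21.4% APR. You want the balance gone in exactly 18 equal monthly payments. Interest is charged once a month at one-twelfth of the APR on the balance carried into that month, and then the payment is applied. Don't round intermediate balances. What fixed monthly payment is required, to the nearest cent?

Monthly rate r = 21.4%/12 = 1.78333% = 0.0178333.
Level-payment amortization: P = B₀·r / (1 − (1+r)^(−n)) = 20737.96·0.0178333 / (1 − 1.01783^(−18)).
Denominator 1 − (1+r)^(−18) = 0.272521861.
P = 369.827 / 0.272521861 ≈ 1357.05.

€1,357.05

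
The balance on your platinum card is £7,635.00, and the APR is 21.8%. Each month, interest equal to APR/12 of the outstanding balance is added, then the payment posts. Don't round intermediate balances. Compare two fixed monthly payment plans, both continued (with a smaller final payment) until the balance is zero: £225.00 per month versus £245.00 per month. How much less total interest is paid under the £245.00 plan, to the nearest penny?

£612.96

Monthly rate r = 21.8%/12 = 1.81667% = 0.0181667.
At £225.00/mo: n = ⌈−ln(1 − rB₀/P)/ln(1+r)⌉ = 54 payments (last £51.69); total interest = total paid − £7,635.00 = £4,341.69.
At £245.00/mo: 47 payments (last £93.73); total interest £3,728.73.
Interest saved = £4,341.69 − £3,728.73 = £612.96.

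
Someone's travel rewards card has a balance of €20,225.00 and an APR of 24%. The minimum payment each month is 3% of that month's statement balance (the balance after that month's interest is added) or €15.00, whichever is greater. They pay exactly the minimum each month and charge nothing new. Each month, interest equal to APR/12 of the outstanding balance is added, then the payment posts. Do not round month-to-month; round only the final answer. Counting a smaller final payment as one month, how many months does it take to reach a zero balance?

403 months

Monthly rate r = 24%/12 = 2% = 0.02.
While 3% of the post-interest balance exceeds €15.00, each month B ← (B·(1+r))·(1 − 0.03), i.e. B shrinks by the factor (1+r)·0.97 = 0.9894.
This holds for months 1–350. Entering month 351 the balance is €485.35; 3% of the post-interest balance is now below €15.00, so the flat €15.00 minimum applies from here.
From month 351 a fixed €15.00 at rate r clears €485.35 in 53 more payments. Total: 350 + 53 = 403 months.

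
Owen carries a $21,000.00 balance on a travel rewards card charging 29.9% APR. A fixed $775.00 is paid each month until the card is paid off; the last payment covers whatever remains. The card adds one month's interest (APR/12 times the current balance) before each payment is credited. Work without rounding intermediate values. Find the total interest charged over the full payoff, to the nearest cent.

$14,409.77

Monthly rate r = 29.9%/12 = 2.49167% = 0.0249167.
Payoff takes n = ⌈−ln(1 − rB₀/P)/ln(1+r)⌉ = ⌈45.687⌉ = 46 payments; the last is $534.77.
Total paid = 45·$775.00 + $534.77 = $35,409.77.
Total interest = total paid − principal = $35,409.77 − $21,000.00 = $14,409.77.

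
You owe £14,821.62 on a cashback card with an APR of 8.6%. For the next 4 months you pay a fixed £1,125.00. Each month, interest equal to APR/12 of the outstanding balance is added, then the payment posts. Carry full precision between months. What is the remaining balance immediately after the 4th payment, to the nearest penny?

£10,702.49

Monthly rate r = 8.6%/12 = 0.716667% = 0.00716667.
Each month: B ← B·(1+r) − £1,125.00.
Month 1: interest £106.22; balance after payment £13,802.84.
Month 2: interest £98.92; balance after payment £12,776.76.
Month 3: interest £91.57; balance after payment £11,743.33.
Month 4: interest £84.16; balance after payment £10,702.49.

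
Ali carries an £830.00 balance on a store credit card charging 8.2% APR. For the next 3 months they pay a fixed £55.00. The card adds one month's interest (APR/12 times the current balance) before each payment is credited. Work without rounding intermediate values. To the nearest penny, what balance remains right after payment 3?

Monthly rate r = 8.2%/12 = 0.683333% = 0.00683333.
Each month: B ← B·(1+r) − £55.00.
Month 1: interest £5.67; balance after payment £780.67.
Month 2: interest £5.33; balance after payment £731.01.
Month 3: interest £5.00; balance after payment £681.00.

£681.00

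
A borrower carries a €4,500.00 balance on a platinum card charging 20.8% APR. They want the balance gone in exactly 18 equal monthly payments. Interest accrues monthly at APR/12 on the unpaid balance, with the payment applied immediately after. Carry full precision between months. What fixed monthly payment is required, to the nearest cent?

Monthly rate r = 20.8%/12 = 1.73333% = 0.0173333.
Level-payment amortization: P = B₀·r / (1 − (1+r)^(−n)) = 4500.00·0.0173333 / (1 − 1.01733^(−18)).
Denominator 1 − (1+r)^(−18) = 0.266059154.
P = 78 / 0.266059154 ≈ 293.17.

€293.17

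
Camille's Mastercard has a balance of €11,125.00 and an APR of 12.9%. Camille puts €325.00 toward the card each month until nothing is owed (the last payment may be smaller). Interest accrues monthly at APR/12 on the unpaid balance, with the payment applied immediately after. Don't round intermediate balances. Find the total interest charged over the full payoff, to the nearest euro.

Monthly rate r = 12.9%/12 = 1.075% = 0.01075.
Payoff takes n = ⌈−ln(1 − rB₀/P)/ln(1+r)⌉ = ⌈42.911⌉ = 43 payments; the last is €296.34.
Total paid = 42·€325.00 + €296.34 = €13,946.34.
Total interest = total paid − principal = €13,946.34 − €11,125.00 = €2,821.34.

€2,821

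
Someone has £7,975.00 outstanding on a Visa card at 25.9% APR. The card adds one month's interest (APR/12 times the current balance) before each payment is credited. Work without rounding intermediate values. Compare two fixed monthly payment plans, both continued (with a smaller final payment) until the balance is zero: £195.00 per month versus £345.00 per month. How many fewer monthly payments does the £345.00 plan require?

68 fewer payments

Monthly rate r = 25.9%/12 = 2.15833% = 0.0215833.
At £195.00/mo: n = ⌈−ln(1 − rB₀/P)/ln(1+r)⌉ = 101 payments (last £70.57); total interest = total paid − £7,975.00 = £11,595.57.
At £345.00/mo: 33 payments (last £124.75); total interest £3,189.75.
Payments saved = 101 − 33 = 68.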